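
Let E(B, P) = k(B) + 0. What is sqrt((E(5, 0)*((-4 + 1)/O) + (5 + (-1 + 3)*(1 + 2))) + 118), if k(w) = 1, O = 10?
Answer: 3*sqrt(1430)/10 ≈ 11.345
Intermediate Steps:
E(B, P) = 1 (E(B, P) = 1 + 0 = 1)
sqrt((E(5, 0)*((-4 + 1)/O) + (5 + (-1 + 3)*(1 + 2))) + 118) = sqrt((1*((-4 + 1)/10) + (5 + (-1 + 3)*(1 + 2))) + 118) = sqrt((1*(-3*1/10) + (5 + 2*3)) + 118) = sqrt((1*(-3/10) + (5 + 6)) + 118) = sqrt((-3/10 + 11) + 118) = sqrt(107/10 + 118) = sqrt(1287/10) = 3*sqrt(1430)/10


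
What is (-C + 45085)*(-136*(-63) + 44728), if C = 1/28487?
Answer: 68449992454624/28487 ≈ 2.4028e+9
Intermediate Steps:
C = 1/28487 ≈ 3.5104e-5
(-C + 45085)*(-136*(-63) + 44728) = (-1*1/28487 + 45085)*(-136*(-63) + 44728) = (-1/28487 + 45085)*(8568 + 44728) = (1284336394/28487)*53296 = 68449992454624/28487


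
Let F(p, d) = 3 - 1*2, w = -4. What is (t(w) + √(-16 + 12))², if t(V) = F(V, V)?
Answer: -3 + 4*I ≈ -3.0 + 4.0*I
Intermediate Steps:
F(p, d) = 1 (F(p, d) = 3 - 2 = 1)
t(V) = 1
(t(w) + √(-16 + 12))² = (1 + √(-16 + 12))² = (1 + √(-4))² = (1 + 2*I)²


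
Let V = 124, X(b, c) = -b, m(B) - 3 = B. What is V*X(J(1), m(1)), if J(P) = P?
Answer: -124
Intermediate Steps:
m(B) = 3 + B
V*X(J(1), m(1)) = 124*(-1*1) = 124*(-1) = -124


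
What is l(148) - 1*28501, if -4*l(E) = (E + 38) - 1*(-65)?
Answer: -114255/4 ≈ -28564.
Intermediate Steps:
l(E) = -103/4 - E/4 (l(E) = -((E + 38) - 1*(-65))/4 = -((38 + E) + 65)/4 = -(103 + E)/4 = -103/4 - E/4)
l(148) - 1*28501 = (-103/4 - ¼*148) - 1*28501 = (-103/4 - 37) - 28501 = -251/4 - 28501 = -114255/4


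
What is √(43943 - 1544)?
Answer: 3*√4711 ≈ 205.91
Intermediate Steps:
√(43943 - 1544) = √42399 = 3*√4711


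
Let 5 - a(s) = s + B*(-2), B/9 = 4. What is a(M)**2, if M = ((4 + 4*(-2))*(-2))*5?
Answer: 1369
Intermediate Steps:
B = 36 (B = 9*4 = 36)
M = 40 (M = ((4 - 8)*(-2))*5 = -4*(-2)*5 = 8*5 = 40)
a(s) = 77 - s (a(s) = 5 - (s + 36*(-2)) = 5 - (s - 72) = 5 - (-72 + s) = 5 + (72 - s) = 77 - s)
a(M)**2 = (77 - 1*40)**2 = (77 - 40)**2 = 37**2 = 1369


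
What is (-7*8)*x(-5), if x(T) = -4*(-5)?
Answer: -1120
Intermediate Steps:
x(T) = 20
(-7*8)*x(-5) = -7*8*20 = -56*20 = -1120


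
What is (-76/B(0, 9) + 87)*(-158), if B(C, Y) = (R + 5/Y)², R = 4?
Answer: -22134378/1681 ≈ -13167.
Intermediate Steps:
B(C, Y) = (4 + 5/Y)²
(-76/B(0, 9) + 87)*(-158) = (-76*81/(5 + 4*9)² + 87)*(-158) = (-76*81/(5 + 36)² + 87)*(-158) = (-76/((1/81)*41²) + 87)*(-158) = (-76/((1/81)*1681) + 87)*(-158) = (-76/1681/81 + 87)*(-158) = (-76*81/1681 + 87)*(-158) = (-6156/1681 + 87)*(-158) = (140091/1681)*(-158) = -22134378/1681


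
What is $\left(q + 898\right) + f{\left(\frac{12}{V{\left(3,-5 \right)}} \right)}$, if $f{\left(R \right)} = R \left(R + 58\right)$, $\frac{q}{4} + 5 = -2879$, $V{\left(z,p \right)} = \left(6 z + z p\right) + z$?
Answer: $-10518$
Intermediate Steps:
$V{\left(z,p \right)} = 7 z + p z$ ($V{\left(z,p \right)} = \left(6 z + p z\right) + z = 7 z + p z$)
$q = -11536$ ($q = -20 + 4 \left(-2879\right) = -20 - 11516 = -11536$)
$f{\left(R \right)} = R \left(58 + R\right)$
$\left(q + 898\right) + f{\left(\frac{12}{V{\left(3,-5 \right)}} \right)} = \left(-11536 + 898\right) + \frac{12}{3 \left(7 - 5\right)} \left(58 + \frac{12}{3 \left(7 - 5\right)}\right) = -10638 + \frac{12}{3 \cdot 2} \left(58 + \frac{12}{3 \cdot 2}\right) = -10638 + \frac{12}{6} \left(58 + \frac{12}{6}\right) = -10638 + 12 \cdot \frac{1}{6} \left(58 + 12 \cdot \frac{1}{6}\right) = -10638 + 2 \left(58 + 2\right) = -10638 + 2 \cdot 60 = -10638 + 120 = -10518$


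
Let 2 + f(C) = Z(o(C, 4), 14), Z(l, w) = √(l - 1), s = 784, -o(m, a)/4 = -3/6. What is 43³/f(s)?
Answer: -79507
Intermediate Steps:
o(m, a) = 2 (o(m, a) = -(-12)/6 = -4*(-½) = 2)
Z(l, w) = √(-1 + l)
f(C) = -1 (f(C) = -2 + √(-1 + 2) = -2 + √1 = -2 + 1 = -1)
43³/f(s) = 43³/(-1) = 79507*(-1) = -79507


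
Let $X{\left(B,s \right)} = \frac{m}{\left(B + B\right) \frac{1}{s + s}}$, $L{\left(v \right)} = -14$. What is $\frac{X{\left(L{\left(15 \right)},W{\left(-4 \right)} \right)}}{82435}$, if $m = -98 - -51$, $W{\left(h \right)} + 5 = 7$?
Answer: $\frac{47}{577045} \approx 8.1449 \cdot 10^{-5}$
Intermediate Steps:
$W{\left(h \right)} = 2$ ($W{\left(h \right)} = -5 + 7 = 2$)
$m = -47$ ($m = -98 + 51 = -47$)
$X{\left(B,s \right)} = - \frac{47 s}{B}$ ($X{\left(B,s \right)} = - \frac{47}{\left(B + B\right) \frac{1}{s + s}} = - \frac{47}{2 B \frac{1}{2 s}} = - \frac{47}{B \frac{1}{s}} = - 47 \frac{s}{B} = - \frac{47 s}{B}$)
$\frac{X{\left(L{\left(15 \right)},W{\left(-4 \right)} \right)}}{82435} = \frac{\left(-47\right) 2 \frac{1}{-14}}{82435} = \left(-47\right) 2 \left(- \frac{1}{14}\right) \frac{1}{82435} = \frac{47}{7} \cdot \frac{1}{82435} = \frac{47}{577045}$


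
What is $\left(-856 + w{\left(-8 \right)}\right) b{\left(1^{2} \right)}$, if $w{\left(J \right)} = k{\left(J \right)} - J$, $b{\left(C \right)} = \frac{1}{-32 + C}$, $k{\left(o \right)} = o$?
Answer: $\frac{856}{31} \approx 27.613$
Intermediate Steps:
$w{\left(J \right)} = 0$ ($w{\left(J \right)} = J - J = 0$)
$\left(-856 + w{\left(-8 \right)}\right) b{\left(1^{2} \right)} = \frac{-856 + 0}{-32 + 1^{2}} = - \frac{856}{-32 + 1} = - \frac{856}{-31} = \left(-856\right) \left(- \frac{1}{31}\right) = \frac{856}{31}$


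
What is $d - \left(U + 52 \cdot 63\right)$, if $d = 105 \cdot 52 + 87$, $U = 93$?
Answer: $2178$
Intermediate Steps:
$d = 5547$ ($d = 5460 + 87 = 5547$)
$d - \left(U + 52 \cdot 63\right) = 5547 - \left(93 + 52 \cdot 63\right) = 5547 - \left(93 + 3276\right) = 5547 - 3369 = 2178$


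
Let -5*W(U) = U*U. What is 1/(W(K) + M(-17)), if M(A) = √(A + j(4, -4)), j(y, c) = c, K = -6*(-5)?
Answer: -60/10807 - I*√21/32421 ≈ -0.005552 - 0.00014135*I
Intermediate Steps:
K = 30
M(A) = √(-4 + A) (M(A) = √(A - 4) = √(-4 + A))
W(U) = -U²/5 (W(U) = -U*U/5 = -U²/5)
1/(W(K) + M(-17)) = 1/(-⅕*30² + √(-4 - 17)) = 1/(-⅕*900 + √(-21)) = 1/(-180 + I*√21)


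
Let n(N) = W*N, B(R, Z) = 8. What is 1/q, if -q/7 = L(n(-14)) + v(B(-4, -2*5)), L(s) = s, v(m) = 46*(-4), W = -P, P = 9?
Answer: 1/406 ≈ 0.0024631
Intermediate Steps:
W = -9 (W = -1*9 = -9)
v(m) = -184
n(N) = -9*N
q = 406 (q = -7*(-9*(-14) - 184) = -7*(126 - 184) = -7*(-58) = 406)
1/q = 1/406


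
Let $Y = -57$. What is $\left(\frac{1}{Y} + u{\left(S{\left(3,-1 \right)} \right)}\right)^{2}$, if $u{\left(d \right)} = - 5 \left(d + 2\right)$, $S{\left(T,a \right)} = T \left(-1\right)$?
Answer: $\frac{80656}{3249} \approx 24.825$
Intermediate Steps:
$S{\left(T,a \right)} = - T$
$u{\left(d \right)} = -10 - 5 d$ ($u{\left(d \right)} = - 5 \left(2 + d\right) = -10 - 5 d$)
$\left(\frac{1}{Y} + u{\left(S{\left(3,-1 \right)} \right)}\right)^{2} = \left(\frac{1}{-57} - \left(10 + 5 \left(\left(-1\right) 3\right)\right)\right)^{2} = \left(- \frac{1}{57} - -5\right)^{2} = \left(- \frac{1}{57} + \left(-10 + 15\right)\right)^{2} = \left(- \frac{1}{57} + 5\right)^{2} = \left(\frac{284}{57}\right)^{2} = \frac{80656}{3249}$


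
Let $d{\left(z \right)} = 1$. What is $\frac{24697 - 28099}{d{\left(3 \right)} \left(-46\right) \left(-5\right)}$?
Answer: $- \frac{1701}{115} \approx -14.791$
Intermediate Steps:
$\frac{24697 - 28099}{d{\left(3 \right)} \left(-46\right) \left(-5\right)} = \frac{24697 - 28099}{1 \left(-46\right) \left(-5\right)} = \frac{24697 - 28099}{\left(-46\right) \left(-5\right)} = - \frac{3402}{230} = \left(-3402\right) \frac{1}{230} = - \frac{1701}{115}$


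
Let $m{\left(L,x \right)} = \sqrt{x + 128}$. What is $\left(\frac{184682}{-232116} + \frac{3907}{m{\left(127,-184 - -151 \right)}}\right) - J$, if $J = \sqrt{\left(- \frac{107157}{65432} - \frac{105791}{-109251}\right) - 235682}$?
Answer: $- \frac{92341}{116058} + \frac{3907 \sqrt{95}}{95} - \frac{i \sqrt{334546414497783496012078}}{1191418572} \approx 400.05 - 485.47 i$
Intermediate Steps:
$m{\left(L,x \right)} = \sqrt{128 + x}$
$J = \frac{i \sqrt{334546414497783496012078}}{1191418572}$ ($J = \sqrt{\left(\left(-107157\right) \frac{1}{65432} - - \frac{105791}{109251}\right) - 235682} = \sqrt{\left(- \frac{107157}{65432} + \frac{105791}{109251}\right) - 235682} = \sqrt{- \frac{4784892695}{7148511432} - 235682} = \sqrt{- \frac{1684780256209319}{7148511432}} = \frac{i \sqrt{334546414497783496012078}}{1191418572} \approx 485.47 i$)
$\left(\frac{184682}{-232116} + \frac{3907}{m{\left(127,-184 - -151 \right)}}\right) - J = \left(\frac{184682}{-232116} + \frac{3907}{\sqrt{128 - 33}}\right) - \frac{i \sqrt{334546414497783496012078}}{1191418572} = \left(184682 \left(- \frac{1}{232116}\right) + \frac{3907}{\sqrt{128 + \left(-184 + 151\right)}}\right) - \frac{i \sqrt{334546414497783496012078}}{1191418572} = \left(- \frac{92341}{116058} + \frac{3907}{\sqrt{128 - 33}}\right) - \frac{i \sqrt{334546414497783496012078}}{1191418572} = \left(- \frac{92341}{116058} + \frac{3907}{\sqrt{95}}\right) - \frac{i \sqrt{334546414497783496012078}}{1191418572} = \left(- \frac{92341}{116058} + 3907 \frac{\sqrt{95}}{95}\right) - \frac{i \sqrt{334546414497783496012078}}{1191418572} = \left(- \frac{92341}{116058} + \frac{3907 \sqrt{95}}{95}\right) - \frac{i \sqrt{334546414497783496012078}}{1191418572} = - \frac{92341}{116058} + \frac{3907 \sqrt{95}}{95} - \frac{i \sqrt{334546414497783496012078}}{1191418572}$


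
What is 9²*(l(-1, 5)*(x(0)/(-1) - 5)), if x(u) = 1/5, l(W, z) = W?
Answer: 2106/5 ≈ 421.20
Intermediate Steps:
x(u) = ⅕
9²*(l(-1, 5)*(x(0)/(-1) - 5)) = 9²*(-((⅕)/(-1) - 5)) = 81*(-((⅕)*(-1) - 5)) = 81*(-(-⅕ - 5)) = 81*(-1*(-26/5)) = 81*(26/5) = 2106/5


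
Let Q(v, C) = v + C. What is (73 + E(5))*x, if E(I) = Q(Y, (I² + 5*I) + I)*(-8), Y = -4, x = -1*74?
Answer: 24790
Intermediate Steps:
x = -74
Q(v, C) = C + v
E(I) = 32 - 48*I - 8*I² (E(I) = (((I² + 5*I) + I) - 4)*(-8) = ((I² + 6*I) - 4)*(-8) = (-4 + I² + 6*I)*(-8) = 32 - 48*I - 8*I²)
(73 + E(5))*x = (73 + (32 - 8*5*(6 + 5)))*(-74) = (73 + (32 - 8*5*11))*(-74) = (73 + (32 - 440))*(-74) = (73 - 408)*(-74) = -335*(-74) = 24790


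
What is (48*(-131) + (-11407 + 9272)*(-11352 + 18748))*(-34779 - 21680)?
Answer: 891868595332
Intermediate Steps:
(48*(-131) + (-11407 + 9272)*(-11352 + 18748))*(-34779 - 21680) = (-6288 - 2135*7396)*(-56459) = (-6288 - 15790460)*(-56459) = -15796748*(-56459) = 891868595332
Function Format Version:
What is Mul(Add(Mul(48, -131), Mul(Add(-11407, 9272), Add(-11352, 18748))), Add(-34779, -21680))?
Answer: 891868595332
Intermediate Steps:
Mul(Add(Mul(48, -131), Mul(Add(-11407, 9272), Add(-11352, 18748))), Add(-34779, -21680)) = Mul(Add(-6288, Mul(-2135, 7396)), -56459) = Mul(Add(-6288, -15790460), -56459) = Mul(-15796748, -56459) = 891868595332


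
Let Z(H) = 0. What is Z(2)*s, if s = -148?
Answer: 0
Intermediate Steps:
Z(2)*s = 0*(-148) = 0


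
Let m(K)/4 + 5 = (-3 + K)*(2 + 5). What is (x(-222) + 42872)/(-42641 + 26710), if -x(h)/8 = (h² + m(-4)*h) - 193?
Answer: 733472/15931 ≈ 46.041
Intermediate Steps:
m(K) = -104 + 28*K (m(K) = -20 + 4*((-3 + K)*(2 + 5)) = -20 + 4*((-3 + K)*7) = -20 + 4*(-21 + 7*K) = -20 + (-84 + 28*K) = -104 + 28*K)
x(h) = 1544 - 8*h² + 1728*h (x(h) = -8*((h² + (-104 + 28*(-4))*h) - 193) = -8*((h² + (-104 - 112)*h) - 193) = -8*((h² - 216*h) - 193) = -8*(-193 + h² - 216*h) = 1544 - 8*h² + 1728*h)
(x(-222) + 42872)/(-42641 + 26710) = ((1544 - 8*(-222)² + 1728*(-222)) + 42872)/(-42641 + 26710) = ((1544 - 8*49284 - 383616) + 42872)/(-15931) = ((1544 - 394272 - 383616) + 42872)*(-1/15931) = (-776344 + 42872)*(-1/15931) = -733472*(-1/15931) = 733472/15931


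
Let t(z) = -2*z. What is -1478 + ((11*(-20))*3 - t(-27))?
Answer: -2192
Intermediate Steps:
-1478 + ((11*(-20))*3 - t(-27)) = -1478 + ((11*(-20))*3 - (-2)*(-27)) = -1478 + (-220*3 - 1*54) = -1478 + (-660 - 54) = -1478 - 714 = -2192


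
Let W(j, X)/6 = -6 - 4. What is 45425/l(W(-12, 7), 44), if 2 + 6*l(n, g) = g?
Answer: 45425/7 ≈ 6489.3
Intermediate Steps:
W(j, X) = -60 (W(j, X) = 6*(-6 - 4) = 6*(-10) = -60)
l(n, g) = -⅓ + g/6
45425/l(W(-12, 7), 44) = 45425/(-⅓ + (⅙)*44) = 45425/(-⅓ + 22/3) = 45425/7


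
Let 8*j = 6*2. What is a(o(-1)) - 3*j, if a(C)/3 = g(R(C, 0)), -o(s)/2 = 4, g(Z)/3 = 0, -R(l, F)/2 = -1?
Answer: -9/2 ≈ -4.5000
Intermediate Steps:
R(l, F) = 2 (R(l, F) = -2*(-1) = 2)
g(Z) = 0 (g(Z) = 3*0 = 0)
o(s) = -8 (o(s) = -2*4 = -8)
a(C) = 0 (a(C) = 3*0 = 0)
j = 3/2 (j = (6*2)/8 = (1/8)*12 = 3/2 ≈ 1.5000)
a(o(-1)) - 3*j = 0 - 3*3/2 = 0 - 9/2 = -9/2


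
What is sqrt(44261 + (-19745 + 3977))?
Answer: sqrt(28493) ≈ 168.80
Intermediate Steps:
sqrt(44261 + (-19745 + 3977)) = sqrt(44261 - 15768) = sqrt(28493)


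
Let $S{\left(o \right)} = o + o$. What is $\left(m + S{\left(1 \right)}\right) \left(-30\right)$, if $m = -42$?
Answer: $1200$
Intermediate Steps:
$S{\left(o \right)} = 2 o$
$\left(m + S{\left(1 \right)}\right) \left(-30\right) = \left(-42 + 2 \cdot 1\right) \left(-30\right) = \left(-42 + 2\right) \left(-30\right) = \left(-40\right) \left(-30\right) = 1200$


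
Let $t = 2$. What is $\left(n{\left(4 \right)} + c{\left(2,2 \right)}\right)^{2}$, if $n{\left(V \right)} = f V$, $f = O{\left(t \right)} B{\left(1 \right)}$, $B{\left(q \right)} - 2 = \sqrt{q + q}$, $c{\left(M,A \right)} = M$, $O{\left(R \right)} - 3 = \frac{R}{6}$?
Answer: $\frac{3532}{3} + \frac{6880 \sqrt{2}}{9} \approx 2258.4$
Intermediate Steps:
$O{\left(R \right)} = 3 + \frac{R}{6}$
$B{\left(q \right)} = 2 + \sqrt{2} \sqrt{q}$ ($B{\left(q \right)} = 2 + \sqrt{q + q} = 2 + \sqrt{2 q} = 2 + \sqrt{2} \sqrt{q}$)
$f = \frac{20}{3} + \frac{10 \sqrt{2}}{3}$ ($f = \left(3 + \frac{1}{6} \cdot 2\right) \left(2 + \sqrt{2} \sqrt{1}\right) = \left(3 + \frac{1}{3}\right) \left(2 + \sqrt{2} \cdot 1\right) = \frac{10 \left(2 + \sqrt{2}\right)}{3} = \frac{20}{3} + \frac{10 \sqrt{2}}{3} \approx 11.381$)
$n{\left(V \right)} = V \left(\frac{20}{3} + \frac{10 \sqrt{2}}{3}\right)$ ($n{\left(V \right)} = \left(\frac{20}{3} + \frac{10 \sqrt{2}}{3}\right) V = V \left(\frac{20}{3} + \frac{10 \sqrt{2}}{3}\right)$)
$\left(n{\left(4 \right)} + c{\left(2,2 \right)}\right)^{2} = \left(\frac{10}{3} \cdot 4 \left(2 + \sqrt{2}\right) + 2\right)^{2} = \left(\left(\frac{80}{3} + \frac{40 \sqrt{2}}{3}\right) + 2\right)^{2} = \left(\frac{86}{3} + \frac{40 \sqrt{2}}{3}\right)^{2}$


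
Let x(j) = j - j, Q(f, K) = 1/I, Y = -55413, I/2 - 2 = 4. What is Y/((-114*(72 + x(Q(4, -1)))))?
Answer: 6157/912 ≈ 6.7511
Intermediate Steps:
I = 12 (I = 4 + 2*4 = 4 + 8 = 12)
Q(f, K) = 1/12
x(j) = 0
Y/((-114*(72 + x(Q(4, -1))))) = -55413*(-1/(114*(72 + 0))) = -55413/((-114*72)) = -55413/(-8208) = -55413*(-1/8208) = 6157/912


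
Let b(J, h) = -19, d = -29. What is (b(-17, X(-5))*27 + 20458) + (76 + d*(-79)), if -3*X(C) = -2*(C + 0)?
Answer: 22312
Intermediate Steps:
X(C) = 2*C/3 (X(C) = -(-2)*(C + 0)/3 = -(-2)*C/3 = 2*C/3)
(b(-17, X(-5))*27 + 20458) + (76 + d*(-79)) = (-19*27 + 20458) + (76 - 29*(-79)) = (-513 + 20458) + (76 + 2291) = 19945 + 2367 = 22312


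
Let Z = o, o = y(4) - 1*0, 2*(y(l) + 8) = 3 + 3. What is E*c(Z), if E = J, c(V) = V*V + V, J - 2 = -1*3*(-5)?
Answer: 340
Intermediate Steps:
y(l) = -5 (y(l) = -8 + (3 + 3)/2 = -8 + (½)*6 = -8 + 3 = -5)
o = -5 (o = -5 - 1*0 = -5 + 0 = -5)
Z = -5
J = 17 (J = 2 - 1*3*(-5) = 2 - 3*(-5) = 2 + 15 = 17)
c(V) = V + V² (c(V) = V² + V = V + V²)
E = 17
E*c(Z) = 17*(-5*(1 - 5)) = 17*(-5*(-4)) = 17*20 = 340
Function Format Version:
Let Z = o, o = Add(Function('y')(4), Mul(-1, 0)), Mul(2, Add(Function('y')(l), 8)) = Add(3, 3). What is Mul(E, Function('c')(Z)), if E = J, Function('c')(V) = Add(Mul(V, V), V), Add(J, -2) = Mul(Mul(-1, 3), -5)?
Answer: 340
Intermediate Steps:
Function('y')(l) = -5 (Function('y')(l) = Add(-8, Mul(Rational(1, 2), Add(3, 3))) = Add(-8, Mul(Rational(1, 2), 6)) = Add(-8, 3) = -5)
o = -5 (o = Add(-5, Mul(-1, 0)) = Add(-5, 0) = -5)
Z = -5
J = 17 (J = Add(2, Mul(Mul(-1, 3), -5)) = Add(2, Mul(-3, -5)) = Add(2, 15) = 17)
Function('c')(V) = Add(V, Pow(V, 2)) (Function('c')(V) = Add(Pow(V, 2), V) = Add(V, Pow(V, 2)))
E = 17
Mul(E, Function('c')(Z)) = Mul(17, Mul(-5, Add(1, -5))) = Mul(17, Mul(-5, -4)) = Mul(17, 20) = 340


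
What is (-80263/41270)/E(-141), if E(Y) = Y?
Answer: 80263/5819070 ≈ 0.013793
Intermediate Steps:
(-80263/41270)/E(-141) = -80263/41270/(-141) = -80263*1/41270*(-1/141) = -80263/41270*(-1/141) = 80263/5819070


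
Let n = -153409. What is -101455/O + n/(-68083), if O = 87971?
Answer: 6588182374/5989329593 ≈ 1.1000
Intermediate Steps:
-101455/O + n/(-68083) = -101455/87971 - 153409/(-68083) = -101455*1/87971 - 153409*(-1/68083) = -101455/87971 + 153409/68083 = 6588182374/5989329593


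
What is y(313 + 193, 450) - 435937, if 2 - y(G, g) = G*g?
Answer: -663635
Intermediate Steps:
y(G, g) = 2 - G*g
y(313 + 193, 450) - 435937 = (2 - 1*(313 + 193)*450) - 435937 = (2 - 1*506*450) - 435937 = (2 - 227700) - 435937 = -227698 - 435937 = -663635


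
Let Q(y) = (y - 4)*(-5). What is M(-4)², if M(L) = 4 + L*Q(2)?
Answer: 1296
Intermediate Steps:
Q(y) = 20 - 5*y (Q(y) = (-4 + y)*(-5) = 20 - 5*y)
M(L) = 4 + 10*L (M(L) = 4 + L*(20 - 5*2) = 4 + L*(20 - 10) = 4 + L*10 = 4 + 10*L)
M(-4)² = (4 + 10*(-4))² = (4 - 40)² = (-36)² = 1296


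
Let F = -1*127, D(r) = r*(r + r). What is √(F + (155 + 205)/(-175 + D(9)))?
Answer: I*√26143/13 ≈ 12.438*I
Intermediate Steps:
D(r) = 2*r² (D(r) = r*(2*r) = 2*r²)
F = -127
√(F + (155 + 205)/(-175 + D(9))) = √(-127 + (155 + 205)/(-175 + 2*9²)) = √(-127 + 360/(-175 + 2*81)) = √(-127 + 360/(-175 + 162)) = √(-127 + 360/(-13)) = √(-127 + 360*(-1/13)) = √(-127 - 360/13) = √(-2011/13) = I*√26143/13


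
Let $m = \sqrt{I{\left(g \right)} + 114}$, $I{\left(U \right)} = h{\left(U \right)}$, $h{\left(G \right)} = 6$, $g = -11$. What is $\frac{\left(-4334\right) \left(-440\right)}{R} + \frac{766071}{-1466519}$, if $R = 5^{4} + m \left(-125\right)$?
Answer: $- \frac{559682498173}{696596525} - \frac{762784 \sqrt{30}}{2375} \approx -2562.6$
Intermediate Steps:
$I{\left(U \right)} = 6$
$m = 2 \sqrt{30}$ ($m = \sqrt{6 + 114} = \sqrt{120} = 2 \sqrt{30} \approx 10.954$)
$R = 625 - 250 \sqrt{30}$ ($R = 5^{4} + 2 \sqrt{30} \left(-125\right) = 625 - 250 \sqrt{30} \approx -744.31$)
$\frac{\left(-4334\right) \left(-440\right)}{R} + \frac{766071}{-1466519} = \frac{\left(-4334\right) \left(-440\right)}{625 - 250 \sqrt{30}} + \frac{766071}{-1466519} = \frac{1906960}{625 - 250 \sqrt{30}} + 766071 \left(- \frac{1}{1466519}\right) = \frac{1906960}{625 - 250 \sqrt{30}} - \frac{766071}{1466519} = - \frac{766071}{1466519} + \frac{1906960}{625 - 250 \sqrt{30}}$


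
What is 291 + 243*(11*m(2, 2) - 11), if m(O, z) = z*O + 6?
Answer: 24348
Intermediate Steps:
m(O, z) = 6 + O*z (m(O, z) = O*z + 6 = 6 + O*z)
291 + 243*(11*m(2, 2) - 11) = 291 + 243*(11*(6 + 2*2) - 11) = 291 + 243*(11*(6 + 4) - 11) = 291 + 243*(11*10 - 11) = 291 + 243*(110 - 11) = 291 + 243*99 = 291 + 24057 = 24348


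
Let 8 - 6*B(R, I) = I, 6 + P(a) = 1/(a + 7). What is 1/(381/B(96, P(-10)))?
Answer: 43/6858 ≈ 0.0062701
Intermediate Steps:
P(a) = -6 + 1/(7 + a) (P(a) = -6 + 1/(a + 7) = -6 + 1/(7 + a))
B(R, I) = 4/3 - I/6
1/(381/B(96, P(-10))) = 1/(381/(4/3 - (-41 - 6*(-10))/(6*(7 - 10)))) = 1/(381/(4/3 - (-41 + 60)/(6*(-3)))) = 1/(381/(4/3 - (-1)*19/18)) = 1/(381/(4/3 - 1/6*(-19/3))) = 1/(381/(4/3 + 19/18)) = 1/(381/(43/18)) = 1/(381*(18/43)) = 1/(6858/43) = 43/6858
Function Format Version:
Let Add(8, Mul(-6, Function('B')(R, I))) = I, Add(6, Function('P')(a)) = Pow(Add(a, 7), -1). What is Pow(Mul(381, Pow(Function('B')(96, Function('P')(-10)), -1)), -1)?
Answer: Rational(43, 6858) ≈ 0.0062701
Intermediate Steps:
Function('P')(a) = Add(-6, Pow(Add(7, a), -1)) (Function('P')(a) = Add(-6, Pow(Add(a, 7), -1)) = Add(-6, Pow(Add(7, a), -1)))
Function('B')(R, I) = Add(Rational(4, 3), Mul(Rational(-1, 6), I))
Pow(Mul(381, Pow(Function('B')(96, Function('P')(-10)), -1)), -1) = Pow(Mul(381, Pow(Add(Rational(4, 3), Mul(Rational(-1, 6), Mul(Pow(Add(7, -10), -1), Add(-41, Mul(-6, -10))))), -1)), -1) = Pow(Mul(381, Pow(Add(Rational(4, 3), Mul(Rational(-1, 6), Mul(Pow(-3, -1), Add(-41, 60)))), -1)), -1) = Pow(Mul(381, Pow(Add(Rational(4, 3), Mul(Rational(-1, 6), Mul(Rational(-1, 3), 19))), -1)), -1) = Pow(Mul(381, Pow(Add(Rational(4, 3), Mul(Rational(-1, 6), Rational(-19, 3))), -1)), -1) = Pow(Mul(381, Pow(Add(Rational(4, 3), Rational(19, 18)), -1)), -1) = Pow(Mul(381, Pow(Rational(43, 18), -1)), -1) = Pow(Mul(381, Rational(18, 43)), -1) = Pow(Rational(6858, 43), -1) = Rational(43, 6858)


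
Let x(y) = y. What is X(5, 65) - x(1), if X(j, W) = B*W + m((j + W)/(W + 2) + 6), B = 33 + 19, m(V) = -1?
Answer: 3378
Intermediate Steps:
B = 52
X(j, W) = -1 + 52*W (X(j, W) = 52*W - 1 = -1 + 52*W)
X(5, 65) - x(1) = (-1 + 52*65) - 1*1 = (-1 + 3380) - 1 = 3379 - 1 = 3378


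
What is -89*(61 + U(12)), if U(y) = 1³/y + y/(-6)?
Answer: -63101/12 ≈ -5258.4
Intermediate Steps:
U(y) = 1/y - y/6 (U(y) = 1/y + y*(-⅙) = 1/y - y/6)
-89*(61 + U(12)) = -89*(61 + (1/12 - ⅙*12)) = -89*(61 + (1/12 - 2)) = -89*(61 - 23/12) = -89*709/12 = -63101/12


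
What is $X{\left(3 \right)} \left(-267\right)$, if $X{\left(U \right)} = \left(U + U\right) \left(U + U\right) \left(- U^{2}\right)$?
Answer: $86508$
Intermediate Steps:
$X{\left(U \right)} = - 4 U^{4}$ ($X{\left(U \right)} = 2 U 2 U \left(- U^{2}\right) = 4 U^{2} \left(- U^{2}\right) = - 4 U^{4}$)
$X{\left(3 \right)} \left(-267\right) = - 4 \cdot 3^{4} \left(-267\right) = \left(-4\right) 81 \left(-267\right) = \left(-324\right) \left(-267\right) = 86508$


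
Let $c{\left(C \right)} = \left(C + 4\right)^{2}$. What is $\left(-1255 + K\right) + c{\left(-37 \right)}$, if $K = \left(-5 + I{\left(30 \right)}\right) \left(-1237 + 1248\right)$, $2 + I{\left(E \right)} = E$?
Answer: $87$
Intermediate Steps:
$I{\left(E \right)} = -2 + E$
$c{\left(C \right)} = \left(4 + C\right)^{2}$
$K = 253$ ($K = \left(-5 + \left(-2 + 30\right)\right) \left(-1237 + 1248\right) = \left(-5 + 28\right) 11 = 23 \cdot 11 = 253$)
$\left(-1255 + K\right) + c{\left(-37 \right)} = \left(-1255 + 253\right) + \left(4 - 37\right)^{2} = -1002 + \left(-33\right)^{2} = -1002 + 1089 = 87$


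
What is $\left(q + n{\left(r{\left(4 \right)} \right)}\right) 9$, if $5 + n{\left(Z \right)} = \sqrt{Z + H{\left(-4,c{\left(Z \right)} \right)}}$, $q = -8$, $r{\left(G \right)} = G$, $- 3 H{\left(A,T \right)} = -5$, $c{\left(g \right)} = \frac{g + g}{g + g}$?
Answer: $-117 + 3 \sqrt{51} \approx -95.576$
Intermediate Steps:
$c{\left(g \right)} = 1$ ($c{\left(g \right)} = \frac{2 g}{2 g} = 2 g \frac{1}{2 g} = 1$)
$H{\left(A,T \right)} = \frac{5}{3}$ ($H{\left(A,T \right)} = \left(- \frac{1}{3}\right) \left(-5\right) = \frac{5}{3}$)
$n{\left(Z \right)} = -5 + \sqrt{\frac{5}{3} + Z}$ ($n{\left(Z \right)} = -5 + \sqrt{Z + \frac{5}{3}} = -5 + \sqrt{\frac{5}{3} + Z}$)
$\left(q + n{\left(r{\left(4 \right)} \right)}\right) 9 = \left(-8 - \left(5 - \frac{\sqrt{15 + 9 \cdot 4}}{3}\right)\right) 9 = \left(-8 - \left(5 - \frac{\sqrt{15 + 36}}{3}\right)\right) 9 = \left(-8 - \left(5 - \frac{\sqrt{51}}{3}\right)\right) 9 = \left(-13 + \frac{\sqrt{51}}{3}\right) 9 = -117 + 3 \sqrt{51}$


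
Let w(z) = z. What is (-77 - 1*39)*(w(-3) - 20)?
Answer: 2668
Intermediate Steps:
(-77 - 1*39)*(w(-3) - 20) = (-77 - 1*39)*(-3 - 20) = (-77 - 39)*(-23) = -116*(-23) = 2668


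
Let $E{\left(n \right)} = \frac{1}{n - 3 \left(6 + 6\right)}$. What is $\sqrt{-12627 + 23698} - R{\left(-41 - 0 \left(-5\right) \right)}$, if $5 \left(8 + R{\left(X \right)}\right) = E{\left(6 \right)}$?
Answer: $\frac{1201}{150} + \sqrt{11071} \approx 113.23$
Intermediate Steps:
$E{\left(n \right)} = \frac{1}{-36 + n}$ ($E{\left(n \right)} = \frac{1}{n - 36} = \frac{1}{-36 + n}$)
$R{\left(X \right)} = - \frac{1201}{150}$ ($R{\left(X \right)} = -8 + \frac{1}{5 \left(-36 + 6\right)} = -8 + \frac{1}{5 \left(-30\right)} = -8 + \frac{1}{5} \left(- \frac{1}{30}\right) = -8 - \frac{1}{150} = - \frac{1201}{150}$)
$\sqrt{-12627 + 23698} - R{\left(-41 - 0 \left(-5\right) \right)} = \sqrt{-12627 + 23698} - - \frac{1201}{150} = \sqrt{11071} + \frac{1201}{150} = \frac{1201}{150} + \sqrt{11071}$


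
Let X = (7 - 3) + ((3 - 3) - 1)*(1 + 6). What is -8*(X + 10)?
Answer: -56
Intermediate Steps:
X = -3 (X = 4 + (0 - 1)*7 = 4 - 1*7 = 4 - 7 = -3)
-8*(X + 10) = -8*(-3 + 10) = -8*7 = -56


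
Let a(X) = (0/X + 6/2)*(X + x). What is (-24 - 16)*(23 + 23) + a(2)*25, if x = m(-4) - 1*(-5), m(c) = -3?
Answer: -1540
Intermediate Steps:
x = 2 (x = -3 - 1*(-5) = -3 + 5 = 2)
a(X) = 6 + 3*X (a(X) = (0/X + 6/2)*(X + 2) = (0 + 6*(½))*(2 + X) = (0 + 3)*(2 + X) = 3*(2 + X) = 6 + 3*X)
(-24 - 16)*(23 + 23) + a(2)*25 = (-24 - 16)*(23 + 23) + (6 + 3*2)*25 = -40*46 + (6 + 6)*25 = -1840 + 12*25 = -1840 + 300 = -1540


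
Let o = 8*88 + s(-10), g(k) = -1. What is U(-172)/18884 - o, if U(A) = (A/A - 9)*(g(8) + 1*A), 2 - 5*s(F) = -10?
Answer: -16672842/23605 ≈ -706.33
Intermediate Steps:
s(F) = 12/5 (s(F) = ⅖ - ⅕*(-10) = ⅖ + 2 = 12/5)
U(A) = 8 - 8*A (U(A) = (A/A - 9)*(-1 + 1*A) = (1 - 9)*(-1 + A) = -8*(-1 + A) = 8 - 8*A)
o = 3532/5 (o = 8*88 + 12/5 = 704 + 12/5 = 3532/5 ≈ 706.40)
U(-172)/18884 - o = (8 - 8*(-172))/18884 - 1*3532/5 = (8 + 1376)*(1/18884) - 3532/5 = 1384*(1/18884) - 3532/5 = 346/4721 - 3532/5 = -16672842/23605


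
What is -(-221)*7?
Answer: 1547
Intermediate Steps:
-(-221)*7 = -1*(-1547) = 1547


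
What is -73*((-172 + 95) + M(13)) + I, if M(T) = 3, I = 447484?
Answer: 452886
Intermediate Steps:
-73*((-172 + 95) + M(13)) + I = -73*((-172 + 95) + 3) + 447484 = -73*(-77 + 3) + 447484 = -73*(-74) + 447484 = 5402 + 447484 = 452886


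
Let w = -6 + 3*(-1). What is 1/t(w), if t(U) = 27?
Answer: 1/27 ≈ 0.037037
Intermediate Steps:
w = -9 (w = -6 - 3 = -9)
1/t(w) = 1/27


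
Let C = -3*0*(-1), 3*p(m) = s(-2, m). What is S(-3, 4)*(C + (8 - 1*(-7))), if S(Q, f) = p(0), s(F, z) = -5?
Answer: -25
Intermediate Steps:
p(m) = -5/3 (p(m) = (1/3)*(-5) = -5/3)
S(Q, f) = -5/3
C = 0 (C = 0*(-1) = 0)
S(-3, 4)*(C + (8 - 1*(-7))) = -5*(0 + (8 - 1*(-7)))/3 = -5*(0 + (8 + 7))/3 = -5*(0 + 15)/3 = -5/3*15 = -25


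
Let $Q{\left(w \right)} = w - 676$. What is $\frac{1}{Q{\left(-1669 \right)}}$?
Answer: $- \frac{1}{2345} \approx -0.00042644$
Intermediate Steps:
$Q{\left(w \right)} = -676 + w$ ($Q{\left(w \right)} = w - 676 = -676 + w$)
$\frac{1}{Q{\left(-1669 \right)}} = \frac{1}{-676 - 1669} = \frac{1}{-2345} = - \frac{1}{2345}$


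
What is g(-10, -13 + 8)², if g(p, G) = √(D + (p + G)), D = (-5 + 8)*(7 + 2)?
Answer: 12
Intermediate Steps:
D = 27 (D = 3*9 = 27)
g(p, G) = √(27 + G + p) (g(p, G) = √(27 + (p + G)) = √(27 + (G + p)) = √(27 + G + p))
g(-10, -13 + 8)² = (√(27 + (-13 + 8) - 10))² = (√(27 - 5 - 10))² = (√12)² = (2*√3)² = 12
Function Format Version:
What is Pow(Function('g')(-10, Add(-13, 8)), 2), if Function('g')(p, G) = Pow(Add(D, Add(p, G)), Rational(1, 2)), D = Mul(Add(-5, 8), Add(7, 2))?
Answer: 12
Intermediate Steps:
D = 27 (D = Mul(3, 9) = 27)
Function('g')(p, G) = Pow(Add(27, G, p), Rational(1, 2)) (Function('g')(p, G) = Pow(Add(27, Add(p, G)), Rational(1, 2)) = Pow(Add(27, Add(G, p)), Rational(1, 2)) = Pow(Add(27, G, p), Rational(1, 2)))
Pow(Function('g')(-10, Add(-13, 8)), 2) = Pow(Pow(Add(27, Add(-13, 8), -10), Rational(1, 2)), 2) = Pow(Pow(Add(27, -5, -10), Rational(1, 2)), 2) = Pow(Pow(12, Rational(1, 2)), 2) = Pow(Mul(2, Pow(3, Rational(1, 2))), 2) = 12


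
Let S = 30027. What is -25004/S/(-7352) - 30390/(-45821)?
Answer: 1677499161211/2528843852946 ≈ 0.66335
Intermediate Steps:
-25004/S/(-7352) - 30390/(-45821) = -25004/30027/(-7352) - 30390/(-45821) = -25004*1/30027*(-1/7352) - 30390*(-1/45821) = -25004/30027*(-1/7352) + 30390/45821 = 6251/55189626 + 30390/45821 = 1677499161211/2528843852946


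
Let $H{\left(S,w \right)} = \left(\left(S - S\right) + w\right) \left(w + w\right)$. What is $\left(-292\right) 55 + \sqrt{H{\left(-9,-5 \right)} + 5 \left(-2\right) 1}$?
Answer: $-16060 + 2 \sqrt{10} \approx -16054.0$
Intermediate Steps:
$H{\left(S,w \right)} = 2 w^{2}$ ($H{\left(S,w \right)} = \left(0 + w\right) 2 w = w 2 w = 2 w^{2}$)
$\left(-292\right) 55 + \sqrt{H{\left(-9,-5 \right)} + 5 \left(-2\right) 1} = \left(-292\right) 55 + \sqrt{2 \left(-5\right)^{2} + 5 \left(-2\right) 1} = -16060 + \sqrt{2 \cdot 25 - 10} = -16060 + \sqrt{50 - 10} = -16060 + \sqrt{40} = -16060 + 2 \sqrt{10}$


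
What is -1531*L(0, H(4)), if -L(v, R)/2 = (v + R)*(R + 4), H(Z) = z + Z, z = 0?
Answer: 97984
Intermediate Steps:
H(Z) = Z (H(Z) = 0 + Z = Z)
L(v, R) = -2*(4 + R)*(R + v) (L(v, R) = -2*(v + R)*(R + 4) = -2*(R + v)*(4 + R) = -2*(4 + R)*(R + v))
-1531*L(0, H(4)) = -1531*(-8*4 - 8*0 - 2*4² - 2*4*0) = -1531*(-32 + 0 - 2*16 + 0) = -1531*(-32 + 0 - 32 + 0) = -1531*(-64) = 97984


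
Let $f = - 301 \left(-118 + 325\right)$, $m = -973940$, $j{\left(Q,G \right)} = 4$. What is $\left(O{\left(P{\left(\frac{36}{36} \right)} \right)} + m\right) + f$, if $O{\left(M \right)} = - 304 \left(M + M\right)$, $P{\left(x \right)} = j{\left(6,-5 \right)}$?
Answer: $-1038679$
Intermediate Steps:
$P{\left(x \right)} = 4$
$O{\left(M \right)} = - 608 M$ ($O{\left(M \right)} = - 304 \cdot 2 M = - 608 M$)
$f = -62307$ ($f = \left(-301\right) 207 = -62307$)
$\left(O{\left(P{\left(\frac{36}{36} \right)} \right)} + m\right) + f = \left(\left(-608\right) 4 - 973940\right) - 62307 = \left(-2432 - 973940\right) - 62307 = -976372 - 62307 = -1038679$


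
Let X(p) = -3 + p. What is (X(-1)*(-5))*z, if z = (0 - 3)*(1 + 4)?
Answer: -300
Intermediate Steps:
z = -15 (z = -3*5 = -15)
(X(-1)*(-5))*z = ((-3 - 1)*(-5))*(-15) = -4*(-5)*(-15) = 20*(-15) = -300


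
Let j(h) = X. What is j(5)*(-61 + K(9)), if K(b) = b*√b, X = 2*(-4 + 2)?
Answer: 136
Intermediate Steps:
X = -4 (X = 2*(-2) = -4)
j(h) = -4
K(b) = b^(3/2)
j(5)*(-61 + K(9)) = -4*(-61 + 9^(3/2)) = -4*(-61 + 27) = -4*(-34) = 136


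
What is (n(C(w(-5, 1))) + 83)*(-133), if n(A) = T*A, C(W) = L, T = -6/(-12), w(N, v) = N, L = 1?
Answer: -22211/2 ≈ -11106.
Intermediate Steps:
T = 1/2 (T = -6*(-1/12) = 1/2 ≈ 0.50000)
C(W) = 1
n(A) = A/2
(n(C(w(-5, 1))) + 83)*(-133) = ((1/2)*1 + 83)*(-133) = (1/2 + 83)*(-133) = (167/2)*(-133) = -22211/2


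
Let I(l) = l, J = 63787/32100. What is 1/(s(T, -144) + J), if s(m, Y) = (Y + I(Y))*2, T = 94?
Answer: -32100/18425813 ≈ -0.0017421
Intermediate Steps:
J = 63787/32100 (J = 63787*(1/32100) = 63787/32100 ≈ 1.9871)
s(m, Y) = 4*Y (s(m, Y) = (Y + Y)*2 = (2*Y)*2 = 4*Y)
1/(s(T, -144) + J) = 1/(4*(-144) + 63787/32100) = 1/(-576 + 63787/32100) = 1/(-18425813/32100) = -32100/18425813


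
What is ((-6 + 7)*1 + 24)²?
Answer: 625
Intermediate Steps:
((-6 + 7)*1 + 24)² = (1*1 + 24)² = (1 + 24)² = 25² = 625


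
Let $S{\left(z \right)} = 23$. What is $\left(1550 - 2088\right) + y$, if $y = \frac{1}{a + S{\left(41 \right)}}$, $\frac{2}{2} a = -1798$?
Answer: $- \frac{954951}{1775} \approx -538.0$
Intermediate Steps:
$a = -1798$
$y = - \frac{1}{1775}$ ($y = \frac{1}{-1798 + 23} = \frac{1}{-1775} = - \frac{1}{1775} \approx -0.00056338$)
$\left(1550 - 2088\right) + y = \left(1550 - 2088\right) - \frac{1}{1775} = -538 - \frac{1}{1775} = - \frac{954951}{1775}$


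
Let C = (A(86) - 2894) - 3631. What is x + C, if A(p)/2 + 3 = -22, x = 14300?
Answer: 7725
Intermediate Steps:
A(p) = -50 (A(p) = -6 + 2*(-22) = -6 - 44 = -50)
C = -6575 (C = (-50 - 2894) - 3631 = -2944 - 3631 = -6575)
x + C = 14300 - 6575 = 7725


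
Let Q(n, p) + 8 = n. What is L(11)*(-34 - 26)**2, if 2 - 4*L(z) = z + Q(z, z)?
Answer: -10800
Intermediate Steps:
Q(n, p) = -8 + n
L(z) = 5/2 - z/2 (L(z) = 1/2 - (z + (-8 + z))/4 = 1/2 - (-8 + 2*z)/4 = 1/2 + (2 - z/2) = 5/2 - z/2)
L(11)*(-34 - 26)**2 = (5/2 - 1/2*11)*(-34 - 26)**2 = (5/2 - 11/2)*(-60)**2 = -3*3600 = -10800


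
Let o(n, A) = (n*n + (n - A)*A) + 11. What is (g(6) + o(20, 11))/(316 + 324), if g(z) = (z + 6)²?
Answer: 327/320 ≈ 1.0219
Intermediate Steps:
g(z) = (6 + z)²
o(n, A) = 11 + n² + A*(n - A) (o(n, A) = (n² + A*(n - A)) + 11 = 11 + n² + A*(n - A))
(g(6) + o(20, 11))/(316 + 324) = ((6 + 6)² + (11 + 20² - 1*11² + 11*20))/(316 + 324) = (12² + (11 + 400 - 1*121 + 220))/640 = (144 + (11 + 400 - 121 + 220))*(1/640) = (144 + 510)*(1/640) = 654*(1/640) = 327/320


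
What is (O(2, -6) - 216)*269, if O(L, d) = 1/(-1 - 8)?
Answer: -523205/9 ≈ -58134.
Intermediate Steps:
O(L, d) = -⅑ (O(L, d) = 1/(-9) = -⅑)
(O(2, -6) - 216)*269 = (-⅑ - 216)*269 = -1945/9*269 = -523205/9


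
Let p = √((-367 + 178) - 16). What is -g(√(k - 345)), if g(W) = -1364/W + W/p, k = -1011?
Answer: -2*√69495/205 - 682*I*√339/339 ≈ -2.5719 - 37.041*I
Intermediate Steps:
p = I*√205 (p = √(-189 - 16) = √(-205) = I*√205 ≈ 14.318*I)
g(W) = -1364/W - I*W*√205/205 (g(W) = -1364/W + W/((I*√205)) = -1364/W + W*(-I*√205/205) = -1364/W - I*W*√205/205)
-g(√(k - 345)) = -(-1364/√(-1011 - 345) - I*√(-1011 - 345)*√205/205) = -(-1364*(-I*√339/678) - I*√(-1356)*√205/205) = -(-1364*(-I*√339/678) - I*2*I*√339*√205/205) = -(-(-682)*I*√339/339 + 2*√69495/205) = -(682*I*√339/339 + 2*√69495/205) = -(2*√69495/205 + 682*I*√339/339) = -2*√69495/205 - 682*I*√339/339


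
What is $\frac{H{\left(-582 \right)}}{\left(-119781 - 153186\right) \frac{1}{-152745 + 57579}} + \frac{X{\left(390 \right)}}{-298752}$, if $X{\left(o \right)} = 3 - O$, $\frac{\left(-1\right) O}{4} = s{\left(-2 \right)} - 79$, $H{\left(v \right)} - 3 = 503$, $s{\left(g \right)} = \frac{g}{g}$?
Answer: $\frac{1598465217755}{9061048576} \approx 176.41$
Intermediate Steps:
$s{\left(g \right)} = 1$
$H{\left(v \right)} = 506$ ($H{\left(v \right)} = 3 + 503 = 506$)
$O = 312$ ($O = - 4 \left(1 - 79\right) = \left(-4\right) \left(-78\right) = 312$)
$X{\left(o \right)} = -309$ ($X{\left(o \right)} = 3 - 312 = -309$)
$\frac{H{\left(-582 \right)}}{\left(-119781 - 153186\right) \frac{1}{-152745 + 57579}} + \frac{X{\left(390 \right)}}{-298752} = \frac{506}{\left(-119781 - 153186\right) \frac{1}{-152745 + 57579}} - \frac{309}{-298752} = \frac{506}{\left(-119781 - 153186\right) \frac{1}{-95166}} - - \frac{103}{99584} = \frac{506}{\left(-119781 - 153186\right) \left(- \frac{1}{95166}\right)} + \frac{103}{99584} = \frac{506}{\left(-272967\right) \left(- \frac{1}{95166}\right)} + \frac{103}{99584} = \frac{506}{\frac{90989}{31722}} + \frac{103}{99584} = 506 \cdot \frac{31722}{90989} + \frac{103}{99584} = \frac{16051332}{90989} + \frac{103}{99584} = \frac{1598465217755}{9061048576}$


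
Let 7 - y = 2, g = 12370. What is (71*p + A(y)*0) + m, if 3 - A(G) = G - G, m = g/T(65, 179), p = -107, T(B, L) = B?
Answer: -96287/13 ≈ -7406.7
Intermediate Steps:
m = 2474/13 (m = 12370/65 = 12370*(1/65) = 2474/13 ≈ 190.31)
y = 5 (y = 7 - 1*2 = 7 - 2 = 5)
A(G) = 3 (A(G) = 3 - (G - G) = 3 - 1*0 = 3 + 0 = 3)
(71*p + A(y)*0) + m = (71*(-107) + 3*0) + 2474/13 = (-7597 + 0) + 2474/13 = -7597 + 2474/13 = -96287/13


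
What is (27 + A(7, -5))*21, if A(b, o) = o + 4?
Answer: 546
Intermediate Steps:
A(b, o) = 4 + o
(27 + A(7, -5))*21 = (27 + (4 - 5))*21 = (27 - 1)*21 = 26*21 = 546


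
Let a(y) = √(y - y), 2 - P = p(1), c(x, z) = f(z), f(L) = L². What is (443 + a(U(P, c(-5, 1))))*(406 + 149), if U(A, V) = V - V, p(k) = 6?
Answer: 245865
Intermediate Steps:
c(x, z) = z²
P = -4 (P = 2 - 1*6 = 2 - 6 = -4)
U(A, V) = 0
a(y) = 0 (a(y) = √0 = 0)
(443 + a(U(P, c(-5, 1))))*(406 + 149) = (443 + 0)*(406 + 149) = 443*555 = 245865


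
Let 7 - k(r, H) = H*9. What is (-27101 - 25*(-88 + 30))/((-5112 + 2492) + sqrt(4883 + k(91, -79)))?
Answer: 67205620/6858799 + 25651*sqrt(5601)/6858799 ≈ 10.078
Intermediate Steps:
k(r, H) = 7 - 9*H (k(r, H) = 7 - H*9 = 7 - 9*H)
(-27101 - 25*(-88 + 30))/((-5112 + 2492) + sqrt(4883 + k(91, -79))) = (-27101 - 25*(-88 + 30))/((-5112 + 2492) + sqrt(4883 + (7 - 9*(-79)))) = (-27101 - 25*(-58))/(-2620 + sqrt(4883 + (7 + 711))) = (-27101 + 1450)/(-2620 + sqrt(4883 + 718)) = -25651/(-2620 + sqrt(5601))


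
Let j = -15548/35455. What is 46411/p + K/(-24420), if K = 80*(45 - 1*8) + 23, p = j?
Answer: -5022900667723/47460270 ≈ -1.0583e+5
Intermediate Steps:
j = -15548/35455 (j = -15548*1/35455 = -15548/35455 ≈ -0.43853)
p = -15548/35455 ≈ -0.43853
K = 2983 (K = 80*(45 - 8) + 23 = 80*37 + 23 = 2960 + 23 = 2983)
46411/p + K/(-24420) = 46411/(-15548/35455) + 2983/(-24420) = 46411*(-35455/15548) + 2983*(-1/24420) = -1645502005/15548 - 2983/24420 = -5022900667723/47460270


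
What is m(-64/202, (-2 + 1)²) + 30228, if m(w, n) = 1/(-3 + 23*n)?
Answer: 604561/20 ≈ 30228.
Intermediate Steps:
m(-64/202, (-2 + 1)²) + 30228 = 1/(-3 + 23*(-2 + 1)²) + 30228 = 1/(-3 + 23*(-1)²) + 30228 = 1/(-3 + 23*1) + 30228 = 1/(-3 + 23) + 30228 = 1/20 + 30228 = 604561/20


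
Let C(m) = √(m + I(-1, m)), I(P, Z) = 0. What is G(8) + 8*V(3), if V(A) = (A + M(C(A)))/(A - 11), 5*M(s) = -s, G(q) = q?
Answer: 5 + √3/5 ≈ 5.3464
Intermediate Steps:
C(m) = √m (C(m) = √(m + 0) = √m)
M(s) = -s/5 (M(s) = (-s)/5 = -s/5)
V(A) = (A - √A/5)/(-11 + A) (V(A) = (A - √A/5)/(A - 11) = (A - √A/5)/(-11 + A))
G(8) + 8*V(3) = 8 + 8*((3 - √3/5)/(-11 + 3)) = 8 + 8*((3 - √3/5)/(-8)) = 8 + 8*(-(3 - √3/5)/8) = 8 + 8*(-3/8 + √3/40) = 8 + (-3 + √3/5) = 5 + √3/5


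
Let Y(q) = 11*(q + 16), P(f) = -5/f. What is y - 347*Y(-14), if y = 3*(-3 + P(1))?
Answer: -7658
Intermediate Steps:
y = -24 (y = 3*(-3 - 5/1) = 3*(-3 - 5*1) = 3*(-3 - 5) = 3*(-8) = -24)
Y(q) = 176 + 11*q (Y(q) = 11*(16 + q) = 176 + 11*q)
y - 347*Y(-14) = -24 - 347*(176 + 11*(-14)) = -24 - 347*(176 - 154) = -24 - 347*22 = -24 - 7634 = -7658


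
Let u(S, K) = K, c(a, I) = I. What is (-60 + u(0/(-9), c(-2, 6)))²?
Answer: 2916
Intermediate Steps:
(-60 + u(0/(-9), c(-2, 6)))² = (-60 + 6)² = (-54)² = 2916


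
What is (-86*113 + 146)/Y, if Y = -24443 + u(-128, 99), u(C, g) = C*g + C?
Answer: 9572/37243 ≈ 0.25701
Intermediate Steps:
u(C, g) = C + C*g
Y = -37243 (Y = -24443 - 128*(1 + 99) = -24443 - 128*100 = -24443 - 12800 = -37243)
(-86*113 + 146)/Y = (-86*113 + 146)/(-37243) = (-9718 + 146)*(-1/37243) = -9572*(-1/37243) = 9572/37243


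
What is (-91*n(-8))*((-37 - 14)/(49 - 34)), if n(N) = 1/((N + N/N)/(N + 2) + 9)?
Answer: 9282/305 ≈ 30.433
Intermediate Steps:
n(N) = 1/(9 + (1 + N)/(2 + N)) (n(N) = 1/((N + 1)/(2 + N) + 9) = 1/((1 + N)/(2 + N) + 9) = 1/(9 + (1 + N)/(2 + N)))
(-91*n(-8))*((-37 - 14)/(49 - 34)) = (-91*(2 - 8)/(19 + 10*(-8)))*((-37 - 14)/(49 - 34)) = (-91*(-6)/(19 - 80))*(-51/15) = (-91*(-6)/(-61))*(-51*1/15) = -(-91)*(-6)/61*(-17/5) = -91*6/61*(-17/5) = -546/61*(-17/5) = 9282/305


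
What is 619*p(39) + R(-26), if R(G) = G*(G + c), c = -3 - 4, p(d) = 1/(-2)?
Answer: 1097/2 ≈ 548.50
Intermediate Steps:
p(d) = -1/2
c = -7
R(G) = G*(-7 + G) (R(G) = G*(G - 7) = G*(-7 + G))
619*p(39) + R(-26) = 619*(-1/2) - 26*(-7 - 26) = -619/2 - 26*(-33) = -619/2 + 858 = 1097/2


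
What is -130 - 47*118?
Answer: -5676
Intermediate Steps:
-130 - 47*118 = -130 - 5546 = -5676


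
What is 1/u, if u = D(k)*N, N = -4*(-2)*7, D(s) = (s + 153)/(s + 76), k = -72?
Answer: 1/1134 ≈ 0.00088183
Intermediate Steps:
D(s) = (153 + s)/(76 + s)
N = 56 (N = 8*7 = 56)
u = 1134 (u = ((153 - 72)/(76 - 72))*56 = (81/4)*56 = 1134)
1/u = 1/1134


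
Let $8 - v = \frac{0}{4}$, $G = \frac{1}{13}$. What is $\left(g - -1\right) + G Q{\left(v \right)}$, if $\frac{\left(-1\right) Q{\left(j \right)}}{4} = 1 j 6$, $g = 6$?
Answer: $- \frac{101}{13} \approx -7.7692$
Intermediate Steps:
$G = \frac{1}{13} \approx 0.076923$
$v = 8$ ($v = 8 - \frac{0}{4} = 8 - 0 \cdot \frac{1}{4} = 8 - 0 = 8 + 0 = 8$)
$Q{\left(j \right)} = - 24 j$ ($Q{\left(j \right)} = - 4 \cdot 1 j 6 = - 4 j 6 = - 4 \cdot 6 j = - 24 j$)
$\left(g - -1\right) + G Q{\left(v \right)} = \left(6 - -1\right) + \frac{\left(-24\right) 8}{13} = \left(6 + 1\right) + \frac{1}{13} \left(-192\right) = 7 - \frac{192}{13} = - \frac{101}{13}$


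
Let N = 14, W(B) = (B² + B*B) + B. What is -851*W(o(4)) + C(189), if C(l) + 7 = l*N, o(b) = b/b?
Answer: 86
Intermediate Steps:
o(b) = 1
W(B) = B + 2*B² (W(B) = (B² + B²) + B = 2*B² + B = B + 2*B²)
C(l) = -7 + 14*l (C(l) = -7 + l*14 = -7 + 14*l)
-851*W(o(4)) + C(189) = -851*(1 + 2*1) + (-7 + 14*189) = -851*(1 + 2) + (-7 + 2646) = -851*3 + 2639 = -2553 + 2639 = 86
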